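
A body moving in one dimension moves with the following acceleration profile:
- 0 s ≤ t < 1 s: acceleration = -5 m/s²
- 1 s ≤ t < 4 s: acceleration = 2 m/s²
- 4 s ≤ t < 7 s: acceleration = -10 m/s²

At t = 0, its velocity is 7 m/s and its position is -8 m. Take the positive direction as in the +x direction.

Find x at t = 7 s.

-9.5 m

On each constant-a segment, Δv = aΔt and Δx = v₀Δt + ½aΔt²; chain segment to segment.
0–1 s: v starts 7 m/s; Δx = 7·1 + ½·-5·1² = 4.5 m; v ends 2 m/s.
1–4 s: v starts 2 m/s; Δx = 2·3 + ½·2·3² = 15 m; v ends 8 m/s.
4–7 s: v starts 8 m/s; Δx = 8·3 + ½·-10·3² = -21 m; v ends -22 m/s.
x(7) = -8 + Σ Δx = -9.5 m.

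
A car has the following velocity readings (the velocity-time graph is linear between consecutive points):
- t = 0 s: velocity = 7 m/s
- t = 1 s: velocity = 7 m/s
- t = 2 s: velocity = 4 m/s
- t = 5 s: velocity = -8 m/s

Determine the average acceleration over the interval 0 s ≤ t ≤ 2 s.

Average acceleration = Δv/Δt = (4 − 7)/(2 − 0) = -1.5 m/s².

-1.5 m/s²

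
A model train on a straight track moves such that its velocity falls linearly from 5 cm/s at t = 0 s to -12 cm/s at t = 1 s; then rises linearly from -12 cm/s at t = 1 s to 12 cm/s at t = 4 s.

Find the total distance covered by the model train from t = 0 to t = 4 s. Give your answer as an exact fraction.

Total distance travelled is ∫|v| dt — sum the magnitudes of each area piece.
0–1 s: v = 0 at t = 5/17 s; triangle areas 25/34 + 72/17 = 169/34 cm
1–4 s: v = 0 at t = 2.5 s; triangle areas 9 + 9 = 18 cm
Total distance = 781/34 cm

781/34 cm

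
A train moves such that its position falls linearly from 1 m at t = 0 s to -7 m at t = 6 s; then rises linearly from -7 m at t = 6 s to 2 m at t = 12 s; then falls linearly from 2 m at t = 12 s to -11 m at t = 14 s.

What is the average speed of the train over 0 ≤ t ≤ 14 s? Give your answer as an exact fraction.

15/7 m/s

Average speed = (total path length)/(elapsed time); on a piecewise-linear x-t graph the path length is Σ|Δx|.
0–6 s: |Δx| = |-7 − 1| = 8 m
6–12 s: |Δx| = |2 − -7| = 9 m
12–14 s: |Δx| = |-11 − 2| = 13 m
Total path = 30 m; average speed = 30/14 = 15/7 m/s.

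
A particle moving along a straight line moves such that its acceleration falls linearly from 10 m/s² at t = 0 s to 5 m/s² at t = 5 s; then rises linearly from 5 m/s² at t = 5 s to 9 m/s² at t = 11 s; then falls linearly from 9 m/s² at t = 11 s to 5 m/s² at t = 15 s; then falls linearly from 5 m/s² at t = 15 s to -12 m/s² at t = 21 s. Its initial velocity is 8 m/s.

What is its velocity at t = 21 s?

Δv equals the area under the a-t graph; then v = v₀ + Δv.
0–5 s: ½(10 + 5)(5) = 37.5 m/s
5–11 s: ½(5 + 9)(6) = 42 m/s
11–15 s: ½(9 + 5)(4) = 28 m/s
15–21 s: ½(5 + -12)(6) = -21 m/s
Δv = 86.5 m/s, so v(21) = 8 + (86.5) = 94.5 m/s.

94.5 m/s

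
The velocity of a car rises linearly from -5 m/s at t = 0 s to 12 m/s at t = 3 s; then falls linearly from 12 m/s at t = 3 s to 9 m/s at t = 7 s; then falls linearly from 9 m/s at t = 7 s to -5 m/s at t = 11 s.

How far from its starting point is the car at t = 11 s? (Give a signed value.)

60.5 m

Displacement is the signed area under the v-t curve.
0–3 s: ½(-5 + 12)(3) = 10.5 m
3–7 s: ½(12 + 9)(4) = 42 m
7–11 s: ½(9 + -5)(4) = 8 m
Net displacement = 60.5 m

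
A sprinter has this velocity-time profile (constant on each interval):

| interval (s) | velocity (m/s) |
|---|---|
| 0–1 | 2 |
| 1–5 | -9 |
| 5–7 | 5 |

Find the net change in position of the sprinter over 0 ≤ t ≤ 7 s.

Net displacement equals the area under the velocity-time graph (areas below the axis count negative).
0–1 s: 2 × 1 = 2 m
1–5 s: -9 × 4 = -36 m
5–7 s: 5 × 2 = 10 m
Net displacement = -24 m

-24 m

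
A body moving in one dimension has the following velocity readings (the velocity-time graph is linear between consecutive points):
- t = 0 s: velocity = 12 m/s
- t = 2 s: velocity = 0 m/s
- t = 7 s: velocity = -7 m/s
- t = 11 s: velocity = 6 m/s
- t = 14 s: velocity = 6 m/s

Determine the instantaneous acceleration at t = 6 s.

Acceleration is the slope of the v-t graph on 2–7 s: (-7 − 0)/(7 − 2) = -1.4 m/s².

-1.4 m/s²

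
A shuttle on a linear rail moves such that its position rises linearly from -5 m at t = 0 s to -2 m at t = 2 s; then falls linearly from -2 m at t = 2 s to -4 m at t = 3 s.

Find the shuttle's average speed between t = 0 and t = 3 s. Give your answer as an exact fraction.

5/3 m/s

Average speed = (total path length)/(elapsed time); on a piecewise-linear x-t graph the path length is Σ|Δx|.
0–2 s: |Δx| = |-2 − -5| = 3 m
2–3 s: |Δx| = |-4 − -2| = 2 m
Total path = 5 m; average speed = 5/3 = 5/3 m/s.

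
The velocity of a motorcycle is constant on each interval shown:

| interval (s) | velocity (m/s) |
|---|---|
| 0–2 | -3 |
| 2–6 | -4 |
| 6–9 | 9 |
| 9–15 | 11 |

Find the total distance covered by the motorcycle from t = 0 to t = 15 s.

115 m

Distance (not displacement) is the total path length: add the absolute areas under v-t.
0–2 s: |-3| × 2 = 6 m
2–6 s: |-4| × 4 = 16 m
6–9 s: |9| × 3 = 27 m
9–15 s: |11| × 6 = 66 m
Total distance = 115 m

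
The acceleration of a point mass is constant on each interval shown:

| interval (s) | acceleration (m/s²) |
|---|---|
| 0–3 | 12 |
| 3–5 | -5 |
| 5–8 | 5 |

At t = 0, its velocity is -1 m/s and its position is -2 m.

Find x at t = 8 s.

On each constant-a segment, Δv = aΔt and Δx = v₀Δt + ½aΔt²; chain segment to segment.
0–3 s: v starts -1 m/s; Δx = -1·3 + ½·12·3² = 51 m; v ends 35 m/s.
3–5 s: v starts 35 m/s; Δx = 35·2 + ½·-5·2² = 60 m; v ends 25 m/s.
5–8 s: v starts 25 m/s; Δx = 25·3 + ½·5·3² = 97.5 m; v ends 40 m/s.
x(8) = -2 + Σ Δx = 206.5 m.

206.5 m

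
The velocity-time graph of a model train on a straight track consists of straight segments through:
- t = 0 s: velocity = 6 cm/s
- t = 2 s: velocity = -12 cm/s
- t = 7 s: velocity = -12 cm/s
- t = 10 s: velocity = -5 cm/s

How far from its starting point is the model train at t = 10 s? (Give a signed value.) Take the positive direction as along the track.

Net displacement equals the area under the velocity-time graph (areas below the axis count negative).
0–2 s: ½(6 + -12)(2) = -6 cm
2–7 s: -12 × 5 = -60 cm
7–10 s: ½(-12 + -5)(3) = -25.5 cm
Net displacement = -91.5 cm

-91.5 cm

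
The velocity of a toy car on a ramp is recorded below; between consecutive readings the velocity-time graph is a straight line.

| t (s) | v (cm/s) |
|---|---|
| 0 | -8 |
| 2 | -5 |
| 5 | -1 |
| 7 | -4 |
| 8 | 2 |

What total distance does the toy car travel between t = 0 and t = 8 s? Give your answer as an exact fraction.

Total distance travelled is ∫|v| dt — sum the magnitudes of each area piece.
0–2 s: |½(-8 + -5)(2)| = 13 cm
2–5 s: |½(-5 + -1)(3)| = 9 cm
5–7 s: |½(-1 + -4)(2)| = 5 cm
7–8 s: v = 0 at t = 23/3 s; triangle areas 4/3 + 1/3 = 5/3 cm
Total distance = 86/3 cm

86/3 cm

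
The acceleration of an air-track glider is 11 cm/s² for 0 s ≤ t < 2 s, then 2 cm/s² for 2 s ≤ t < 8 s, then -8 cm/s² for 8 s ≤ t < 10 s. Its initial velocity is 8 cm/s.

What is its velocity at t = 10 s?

26 cm/s

Δv equals the area under the a-t graph; then v = v₀ + Δv.
0–2 s: 11 × 2 = 22 cm/s
2–8 s: 2 × 6 = 12 cm/s
8–10 s: -8 × 2 = -16 cm/s
Δv = 18 cm/s, so v(10) = 8 + (18) = 26 cm/s.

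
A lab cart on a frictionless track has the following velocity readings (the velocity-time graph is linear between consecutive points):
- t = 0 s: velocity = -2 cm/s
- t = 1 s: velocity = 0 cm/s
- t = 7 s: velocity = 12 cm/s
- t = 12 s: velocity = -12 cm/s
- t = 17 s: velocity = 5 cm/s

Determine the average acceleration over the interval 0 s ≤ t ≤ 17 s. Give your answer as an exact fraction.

7/17 cm/s²

Average acceleration = Δv/Δt = (5 − -2)/(17 − 0) = 7/17 cm/s².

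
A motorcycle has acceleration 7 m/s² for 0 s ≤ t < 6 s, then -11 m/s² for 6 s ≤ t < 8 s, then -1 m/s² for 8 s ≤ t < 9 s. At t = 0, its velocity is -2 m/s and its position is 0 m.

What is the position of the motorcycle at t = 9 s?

189.5 m

On each constant-a segment, Δv = aΔt and Δx = v₀Δt + ½aΔt²; chain segment to segment.
0–6 s: v starts -2 m/s; Δx = -2·6 + ½·7·6² = 114 m; v ends 40 m/s.
6–8 s: v starts 40 m/s; Δx = 40·2 + ½·-11·2² = 58 m; v ends 18 m/s.
8–9 s: v starts 18 m/s; Δx = 18·1 + ½·-1·1² = 17.5 m; v ends 17 m/s.
x(9) = 0 + Σ Δx = 189.5 m.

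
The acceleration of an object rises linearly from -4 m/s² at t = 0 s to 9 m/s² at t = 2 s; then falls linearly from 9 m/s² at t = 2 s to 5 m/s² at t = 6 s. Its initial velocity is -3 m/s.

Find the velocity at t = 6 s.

30 m/s

Δv equals the area under the a-t graph; then v = v₀ + Δv.
0–2 s: ½(-4 + 9)(2) = 5 m/s
2–6 s: ½(9 + 5)(4) = 28 m/s
Δv = 33 m/s, so v(6) = -3 + (33) = 30 m/s.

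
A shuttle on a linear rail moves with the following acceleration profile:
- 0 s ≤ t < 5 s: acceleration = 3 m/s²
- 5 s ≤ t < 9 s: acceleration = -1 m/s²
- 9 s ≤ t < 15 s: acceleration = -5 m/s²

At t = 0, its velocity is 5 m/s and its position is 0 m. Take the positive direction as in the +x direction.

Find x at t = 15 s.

140.5 m

On each constant-a segment, Δv = aΔt and Δx = v₀Δt + ½aΔt²; chain segment to segment.
0–5 s: v starts 5 m/s; Δx = 5·5 + ½·3·5² = 62.5 m; v ends 20 m/s.
5–9 s: v starts 20 m/s; Δx = 20·4 + ½·-1·4² = 72 m; v ends 16 m/s.
9–15 s: v starts 16 m/s; Δx = 16·6 + ½·-5·6² = 6 m; v ends -14 m/s.
x(15) = 0 + Σ Δx = 140.5 m.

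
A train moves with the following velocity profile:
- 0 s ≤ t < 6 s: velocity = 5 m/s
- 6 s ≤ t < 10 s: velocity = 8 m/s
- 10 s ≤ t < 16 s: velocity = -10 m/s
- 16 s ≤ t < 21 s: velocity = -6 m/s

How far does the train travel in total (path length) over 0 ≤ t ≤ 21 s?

152 m

Total distance travelled is ∫|v| dt — sum the magnitudes of each area piece.
0–6 s: |5| × 6 = 30 m
6–10 s: |8| × 4 = 32 m
10–16 s: |-10| × 6 = 60 m
16–21 s: |-6| × 5 = 30 m
Total distance = 152 m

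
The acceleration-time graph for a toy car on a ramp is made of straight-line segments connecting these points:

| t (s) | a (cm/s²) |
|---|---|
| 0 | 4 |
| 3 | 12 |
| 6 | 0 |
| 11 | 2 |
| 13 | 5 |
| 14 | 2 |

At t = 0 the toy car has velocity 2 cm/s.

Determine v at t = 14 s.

59.5 cm/s

Δv equals the area under the a-t graph; then v = v₀ + Δv.
0–3 s: ½(4 + 12)(3) = 24 cm/s
3–6 s: ½(12 + 0)(3) = 18 cm/s
6–11 s: ½(0 + 2)(5) = 5 cm/s
11–13 s: ½(2 + 5)(2) = 7 cm/s
13–14 s: ½(5 + 2)(1) = 3.5 cm/s
Δv = 57.5 cm/s, so v(14) = 2 + (57.5) = 59.5 cm/s.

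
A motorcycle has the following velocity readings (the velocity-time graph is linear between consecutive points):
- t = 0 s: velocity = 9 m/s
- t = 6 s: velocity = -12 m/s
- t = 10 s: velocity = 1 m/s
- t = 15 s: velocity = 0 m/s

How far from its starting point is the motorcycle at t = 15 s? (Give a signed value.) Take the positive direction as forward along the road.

Net displacement equals the area under the velocity-time graph (areas below the axis count negative).
0–6 s: ½(9 + -12)(6) = -9 m
6–10 s: ½(-12 + 1)(4) = -22 m
10–15 s: ½(1 + 0)(5) = 2.5 m
Net displacement = -28.5 m

-28.5 m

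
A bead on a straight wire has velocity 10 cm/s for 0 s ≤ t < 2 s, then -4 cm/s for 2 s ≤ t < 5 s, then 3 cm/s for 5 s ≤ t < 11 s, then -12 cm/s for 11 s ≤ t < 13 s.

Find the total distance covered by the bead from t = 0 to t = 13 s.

Distance (not displacement) is the total path length: add the absolute areas under v-t.
0–2 s: |10| × 2 = 20 cm
2–5 s: |-4| × 3 = 12 cm
5–11 s: |3| × 6 = 18 cm
11–13 s: |-12| × 2 = 24 cm
Total distance = 74 cm

74 cm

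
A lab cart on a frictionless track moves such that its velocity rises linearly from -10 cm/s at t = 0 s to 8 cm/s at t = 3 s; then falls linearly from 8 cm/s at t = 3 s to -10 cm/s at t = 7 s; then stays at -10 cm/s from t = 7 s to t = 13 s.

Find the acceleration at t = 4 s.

Acceleration is the slope of the v-t graph on 3–7 s: (-10 − 8)/(7 − 3) = -4.5 cm/s².

-4.5 cm/s²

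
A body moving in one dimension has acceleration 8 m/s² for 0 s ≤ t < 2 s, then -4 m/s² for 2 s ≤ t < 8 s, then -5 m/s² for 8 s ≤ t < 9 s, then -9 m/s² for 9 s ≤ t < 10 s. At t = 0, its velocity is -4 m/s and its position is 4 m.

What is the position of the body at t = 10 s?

-24 m

On each constant-a segment, Δv = aΔt and Δx = v₀Δt + ½aΔt²; chain segment to segment.
0–2 s: v starts -4 m/s; Δx = -4·2 + ½·8·2² = 8 m; v ends 12 m/s.
2–8 s: v starts 12 m/s; Δx = 12·6 + ½·-4·6² = 0 m; v ends -12 m/s.
8–9 s: v starts -12 m/s; Δx = -12·1 + ½·-5·1² = -14.5 m; v ends -17 m/s.
9–10 s: v starts -17 m/s; Δx = -17·1 + ½·-9·1² = -21.5 m; v ends -26 m/s.
x(10) = 4 + Σ Δx = -24 m.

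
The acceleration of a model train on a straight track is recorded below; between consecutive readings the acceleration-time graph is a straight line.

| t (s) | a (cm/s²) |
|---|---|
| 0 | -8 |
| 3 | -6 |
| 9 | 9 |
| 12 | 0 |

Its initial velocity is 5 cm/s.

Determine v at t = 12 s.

Δv equals the area under the a-t graph; then v = v₀ + Δv.
0–3 s: ½(-8 + -6)(3) = -21 cm/s
3–9 s: ½(-6 + 9)(6) = 9 cm/s
9–12 s: ½(9 + 0)(3) = 13.5 cm/s
Δv = 1.5 cm/s, so v(12) = 5 + (1.5) = 6.5 cm/s.

6.5 cm/s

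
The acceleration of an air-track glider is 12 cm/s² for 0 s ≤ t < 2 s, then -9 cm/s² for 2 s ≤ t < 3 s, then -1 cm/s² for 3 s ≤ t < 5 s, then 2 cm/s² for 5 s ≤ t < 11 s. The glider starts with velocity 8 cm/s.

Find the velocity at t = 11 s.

Δv equals the area under the a-t graph; then v = v₀ + Δv.
0–2 s: 12 × 2 = 24 cm/s
2–3 s: -9 × 1 = -9 cm/s
3–5 s: -1 × 2 = -2 cm/s
5–11 s: 2 × 6 = 12 cm/s
Δv = 25 cm/s, so v(11) = 8 + (25) = 33 cm/s.

33 cm/s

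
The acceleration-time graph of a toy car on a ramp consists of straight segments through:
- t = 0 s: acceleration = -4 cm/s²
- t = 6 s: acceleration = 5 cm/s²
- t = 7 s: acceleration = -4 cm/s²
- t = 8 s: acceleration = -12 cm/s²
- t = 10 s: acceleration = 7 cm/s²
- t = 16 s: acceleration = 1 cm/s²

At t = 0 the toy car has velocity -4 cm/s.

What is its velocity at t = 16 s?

Δv equals the area under the a-t graph; then v = v₀ + Δv.
0–6 s: ½(-4 + 5)(6) = 3 cm/s
6–7 s: ½(5 + -4)(1) = 0.5 cm/s
7–8 s: ½(-4 + -12)(1) = -8 cm/s
8–10 s: ½(-12 + 7)(2) = -5 cm/s
10–16 s: ½(7 + 1)(6) = 24 cm/s
Δv = 14.5 cm/s, so v(16) = -4 + (14.5) = 10.5 cm/s.

10.5 cm/s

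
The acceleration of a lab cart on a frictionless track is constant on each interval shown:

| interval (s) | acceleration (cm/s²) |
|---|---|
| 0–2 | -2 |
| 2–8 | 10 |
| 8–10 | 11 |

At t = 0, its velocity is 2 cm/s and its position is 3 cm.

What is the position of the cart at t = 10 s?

309 cm

On each constant-a segment, Δv = aΔt and Δx = v₀Δt + ½aΔt²; chain segment to segment.
0–2 s: v starts 2 cm/s; Δx = 2·2 + ½·-2·2² = 0 cm; v ends -2 cm/s.
2–8 s: v starts -2 cm/s; Δx = -2·6 + ½·10·6² = 168 cm; v ends 58 cm/s.
8–10 s: v starts 58 cm/s; Δx = 58·2 + ½·11·2² = 138 cm; v ends 80 cm/s.
x(10) = 3 + Σ Δx = 309 cm.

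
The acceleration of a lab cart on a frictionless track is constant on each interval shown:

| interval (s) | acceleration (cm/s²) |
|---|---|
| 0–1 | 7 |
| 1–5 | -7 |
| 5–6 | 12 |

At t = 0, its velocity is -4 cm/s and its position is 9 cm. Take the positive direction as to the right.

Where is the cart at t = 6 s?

On each constant-a segment, Δv = aΔt and Δx = v₀Δt + ½aΔt²; chain segment to segment.
0–1 s: v starts -4 cm/s; Δx = -4·1 + ½·7·1² = -0.5 cm; v ends 3 cm/s.
1–5 s: v starts 3 cm/s; Δx = 3·4 + ½·-7·4² = -44 cm; v ends -25 cm/s.
5–6 s: v starts -25 cm/s; Δx = -25·1 + ½·12·1² = -19 cm; v ends -13 cm/s.
x(6) = 9 + Σ Δx = -54.5 cm.

-54.5 cm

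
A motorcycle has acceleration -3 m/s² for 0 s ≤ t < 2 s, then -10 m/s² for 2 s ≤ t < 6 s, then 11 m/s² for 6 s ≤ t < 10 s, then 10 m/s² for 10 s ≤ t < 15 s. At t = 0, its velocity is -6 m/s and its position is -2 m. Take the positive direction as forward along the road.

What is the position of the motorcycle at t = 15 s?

-183 m

On each constant-a segment, Δv = aΔt and Δx = v₀Δt + ½aΔt²; chain segment to segment.
0–2 s: v starts -6 m/s; Δx = -6·2 + ½·-3·2² = -18 m; v ends -12 m/s.
2–6 s: v starts -12 m/s; Δx = -12·4 + ½·-10·4² = -128 m; v ends -52 m/s.
6–10 s: v starts -52 m/s; Δx = -52·4 + ½·11·4² = -120 m; v ends -8 m/s.
10–15 s: v starts -8 m/s; Δx = -8·5 + ½·10·5² = 85 m; v ends 42 m/s.
x(15) = -2 + Σ Δx = -183 m.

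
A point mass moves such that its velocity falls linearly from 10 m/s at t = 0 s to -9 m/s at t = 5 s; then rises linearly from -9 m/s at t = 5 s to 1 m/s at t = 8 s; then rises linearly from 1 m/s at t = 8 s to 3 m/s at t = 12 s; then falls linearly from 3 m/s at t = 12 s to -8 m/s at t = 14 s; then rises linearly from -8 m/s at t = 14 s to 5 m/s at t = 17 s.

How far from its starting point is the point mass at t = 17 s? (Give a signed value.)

Net displacement equals the area under the velocity-time graph (areas below the axis count negative).
0–5 s: ½(10 + -9)(5) = 2.5 m
5–8 s: ½(-9 + 1)(3) = -12 m
8–12 s: ½(1 + 3)(4) = 8 m
12–14 s: ½(3 + -8)(2) = -5 m
14–17 s: ½(-8 + 5)(3) = -4.5 m
Net displacement = -11 m

-11 m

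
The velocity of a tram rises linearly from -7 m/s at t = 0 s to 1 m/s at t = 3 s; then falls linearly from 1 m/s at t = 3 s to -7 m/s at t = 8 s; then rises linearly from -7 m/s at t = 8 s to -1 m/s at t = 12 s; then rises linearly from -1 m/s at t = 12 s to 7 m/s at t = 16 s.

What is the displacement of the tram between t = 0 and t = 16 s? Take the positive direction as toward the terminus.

-28 m

Net displacement equals the area under the velocity-time graph (areas below the axis count negative).
0–3 s: ½(-7 + 1)(3) = -9 m
3–8 s: ½(1 + -7)(5) = -15 m
8–12 s: ½(-7 + -1)(4) = -16 m
12–16 s: ½(-1 + 7)(4) = 12 m
Net displacement = -28 m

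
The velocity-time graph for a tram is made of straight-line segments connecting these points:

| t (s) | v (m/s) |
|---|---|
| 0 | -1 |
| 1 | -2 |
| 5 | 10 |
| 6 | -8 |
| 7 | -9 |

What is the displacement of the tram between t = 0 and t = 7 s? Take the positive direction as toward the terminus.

Net displacement equals the area under the velocity-time graph (areas below the axis count negative).
0–1 s: ½(-1 + -2)(1) = -1.5 m
1–5 s: ½(-2 + 10)(4) = 16 m
5–6 s: ½(10 + -8)(1) = 1 m
6–7 s: ½(-8 + -9)(1) = -8.5 m
Net displacement = 7 m

7 m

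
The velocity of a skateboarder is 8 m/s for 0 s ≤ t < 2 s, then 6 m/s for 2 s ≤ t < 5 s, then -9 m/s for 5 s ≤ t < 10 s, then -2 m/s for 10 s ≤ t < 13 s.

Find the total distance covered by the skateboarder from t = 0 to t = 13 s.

Distance (not displacement) is the total path length: add the absolute areas under v-t.
0–2 s: |8| × 2 = 16 m
2–5 s: |6| × 3 = 18 m
5–10 s: |-9| × 5 = 45 m
10–13 s: |-2| × 3 = 6 m
Total distance = 85 m

85 m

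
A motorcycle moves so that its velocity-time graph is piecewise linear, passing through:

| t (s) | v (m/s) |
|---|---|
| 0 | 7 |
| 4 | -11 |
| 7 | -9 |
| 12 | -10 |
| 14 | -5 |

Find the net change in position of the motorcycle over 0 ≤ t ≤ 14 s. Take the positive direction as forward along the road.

Displacement is the signed area under the v-t curve.
0–4 s: ½(7 + -11)(4) = -8 m
4–7 s: ½(-11 + -9)(3) = -30 m
7–12 s: ½(-9 + -10)(5) = -47.5 m
12–14 s: ½(-10 + -5)(2) = -15 m
Net displacement = -100.5 m

-100.5 m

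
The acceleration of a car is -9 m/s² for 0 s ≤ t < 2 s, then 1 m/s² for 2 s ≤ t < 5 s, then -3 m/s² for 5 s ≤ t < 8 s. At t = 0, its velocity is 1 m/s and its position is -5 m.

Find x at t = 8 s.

On each constant-a segment, Δv = aΔt and Δx = v₀Δt + ½aΔt²; chain segment to segment.
0–2 s: v starts 1 m/s; Δx = 1·2 + ½·-9·2² = -16 m; v ends -17 m/s.
2–5 s: v starts -17 m/s; Δx = -17·3 + ½·1·3² = -46.5 m; v ends -14 m/s.
5–8 s: v starts -14 m/s; Δx = -14·3 + ½·-3·3² = -55.5 m; v ends -23 m/s.
x(8) = -5 + Σ Δx = -123 m.

-123 m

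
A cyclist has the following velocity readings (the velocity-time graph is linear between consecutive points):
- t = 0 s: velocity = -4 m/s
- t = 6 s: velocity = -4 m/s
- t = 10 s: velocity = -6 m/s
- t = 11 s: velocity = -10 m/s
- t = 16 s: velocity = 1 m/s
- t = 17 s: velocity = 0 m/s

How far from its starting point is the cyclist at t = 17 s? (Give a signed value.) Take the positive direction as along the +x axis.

-74 m

Displacement is the signed area under the v-t curve.
0–6 s: -4 × 6 = -24 m
6–10 s: ½(-4 + -6)(4) = -20 m
10–11 s: ½(-6 + -10)(1) = -8 m
11–16 s: ½(-10 + 1)(5) = -22.5 m
16–17 s: ½(1 + 0)(1) = 0.5 m
Net displacement = -74 m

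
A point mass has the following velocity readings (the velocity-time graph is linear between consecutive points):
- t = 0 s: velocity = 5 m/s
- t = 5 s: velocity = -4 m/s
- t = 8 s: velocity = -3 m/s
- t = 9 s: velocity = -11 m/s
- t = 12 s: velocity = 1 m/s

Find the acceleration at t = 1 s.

Acceleration is the slope of the v-t graph on 0–5 s: (-4 − 5)/(5 − 0) = -1.8 m/s².

-1.8 m/s²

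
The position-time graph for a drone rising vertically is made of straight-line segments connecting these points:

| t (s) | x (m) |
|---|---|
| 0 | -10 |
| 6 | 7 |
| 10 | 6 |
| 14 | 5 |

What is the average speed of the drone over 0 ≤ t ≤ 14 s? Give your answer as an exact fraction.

19/14 m/s

Average speed = (total path length)/(elapsed time); on a piecewise-linear x-t graph the path length is Σ|Δx|.
0–6 s: |Δx| = |7 − -10| = 17 m
6–10 s: |Δx| = |6 − 7| = 1 m
10–14 s: |Δx| = |5 − 6| = 1 m
Total path = 19 m; average speed = 19/14 = 19/14 m/s.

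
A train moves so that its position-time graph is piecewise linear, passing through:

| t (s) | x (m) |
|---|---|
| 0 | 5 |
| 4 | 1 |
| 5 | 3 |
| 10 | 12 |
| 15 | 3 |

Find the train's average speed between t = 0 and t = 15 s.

Average speed = (total path length)/(elapsed time); on a piecewise-linear x-t graph the path length is Σ|Δx|.
0–4 s: |Δx| = |1 − 5| = 4 m
4–5 s: |Δx| = |3 − 1| = 2 m
5–10 s: |Δx| = |12 − 3| = 9 m
10–15 s: |Δx| = |3 − 12| = 9 m
Total path = 24 m; average speed = 24/15 = 1.6 m/s.

1.6 m/s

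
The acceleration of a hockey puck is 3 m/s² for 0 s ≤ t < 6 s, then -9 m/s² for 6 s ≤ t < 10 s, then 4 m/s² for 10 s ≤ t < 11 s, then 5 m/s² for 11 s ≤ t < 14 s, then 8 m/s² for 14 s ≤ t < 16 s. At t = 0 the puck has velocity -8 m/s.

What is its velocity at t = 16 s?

9 m/s

Δv equals the area under the a-t graph; then v = v₀ + Δv.
0–6 s: 3 × 6 = 18 m/s
6–10 s: -9 × 4 = -36 m/s
10–11 s: 4 × 1 = 4 m/s
11–14 s: 5 × 3 = 15 m/s
14–16 s: 8 × 2 = 16 m/s
Δv = 17 m/s, so v(16) = -8 + (17) = 9 m/s.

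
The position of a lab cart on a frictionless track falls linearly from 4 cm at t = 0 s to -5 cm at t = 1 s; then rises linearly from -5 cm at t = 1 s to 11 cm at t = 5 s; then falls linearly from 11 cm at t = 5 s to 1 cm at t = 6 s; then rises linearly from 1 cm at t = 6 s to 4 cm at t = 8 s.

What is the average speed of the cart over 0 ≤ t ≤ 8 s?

Average speed = (total path length)/(elapsed time); on a piecewise-linear x-t graph the path length is Σ|Δx|.
0–1 s: |Δx| = |-5 − 4| = 9 cm
1–5 s: |Δx| = |11 − -5| = 16 cm
5–6 s: |Δx| = |1 − 11| = 10 cm
6–8 s: |Δx| = |4 − 1| = 3 cm
Total path = 38 cm; average speed = 38/8 = 4.75 cm/s.

4.75 cm/s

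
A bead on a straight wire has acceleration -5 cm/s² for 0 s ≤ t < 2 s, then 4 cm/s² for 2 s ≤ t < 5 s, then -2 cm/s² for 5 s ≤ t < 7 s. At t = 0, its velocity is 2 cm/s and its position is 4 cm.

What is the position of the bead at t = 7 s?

On each constant-a segment, Δv = aΔt and Δx = v₀Δt + ½aΔt²; chain segment to segment.
0–2 s: v starts 2 cm/s; Δx = 2·2 + ½·-5·2² = -6 cm; v ends -8 cm/s.
2–5 s: v starts -8 cm/s; Δx = -8·3 + ½·4·3² = -6 cm; v ends 4 cm/s.
5–7 s: v starts 4 cm/s; Δx = 4·2 + ½·-2·2² = 4 cm; v ends 0 cm/s.
x(7) = 4 + Σ Δx = -4 cm.

-4 cm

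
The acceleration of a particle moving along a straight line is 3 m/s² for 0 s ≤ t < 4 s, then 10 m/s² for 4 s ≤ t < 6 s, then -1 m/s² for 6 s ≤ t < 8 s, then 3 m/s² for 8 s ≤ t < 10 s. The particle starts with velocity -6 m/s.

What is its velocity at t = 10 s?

Δv equals the area under the a-t graph; then v = v₀ + Δv.
0–4 s: 3 × 4 = 12 m/s
4–6 s: 10 × 2 = 20 m/s
6–8 s: -1 × 2 = -2 m/s
8–10 s: 3 × 2 = 6 m/s
Δv = 36 m/s, so v(10) = -6 + (36) = 30 m/s.

30 m/s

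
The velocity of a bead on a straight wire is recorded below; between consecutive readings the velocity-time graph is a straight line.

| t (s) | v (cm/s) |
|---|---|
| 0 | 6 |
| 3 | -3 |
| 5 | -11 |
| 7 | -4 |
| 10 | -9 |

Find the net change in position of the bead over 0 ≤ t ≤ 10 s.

Displacement is the signed area under the v-t curve.
0–3 s: ½(6 + -3)(3) = 4.5 cm
3–5 s: ½(-3 + -11)(2) = -14 cm
5–7 s: ½(-11 + -4)(2) = -15 cm
7–10 s: ½(-4 + -9)(3) = -19.5 cm
Net displacement = -44 cm

-44 cm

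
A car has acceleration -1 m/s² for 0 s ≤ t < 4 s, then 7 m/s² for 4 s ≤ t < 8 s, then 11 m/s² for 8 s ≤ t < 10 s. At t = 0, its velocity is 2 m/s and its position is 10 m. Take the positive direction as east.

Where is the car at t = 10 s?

132 m

On each constant-a segment, Δv = aΔt and Δx = v₀Δt + ½aΔt²; chain segment to segment.
0–4 s: v starts 2 m/s; Δx = 2·4 + ½·-1·4² = 0 m; v ends -2 m/s.
4–8 s: v starts -2 m/s; Δx = -2·4 + ½·7·4² = 48 m; v ends 26 m/s.
8–10 s: v starts 26 m/s; Δx = 26·2 + ½·11·2² = 74 m; v ends 48 m/s.
x(10) = 10 + Σ Δx = 132 m.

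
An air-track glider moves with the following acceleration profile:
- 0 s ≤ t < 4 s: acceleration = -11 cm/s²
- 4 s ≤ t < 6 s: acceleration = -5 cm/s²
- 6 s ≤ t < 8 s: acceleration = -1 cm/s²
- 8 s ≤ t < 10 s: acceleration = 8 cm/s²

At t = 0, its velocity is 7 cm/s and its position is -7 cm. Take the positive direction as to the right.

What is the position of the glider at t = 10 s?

-329 cm

On each constant-a segment, Δv = aΔt and Δx = v₀Δt + ½aΔt²; chain segment to segment.
0–4 s: v starts 7 cm/s; Δx = 7·4 + ½·-11·4² = -60 cm; v ends -37 cm/s.
4–6 s: v starts -37 cm/s; Δx = -37·2 + ½·-5·2² = -84 cm; v ends -47 cm/s.
6–8 s: v starts -47 cm/s; Δx = -47·2 + ½·-1·2² = -96 cm; v ends -49 cm/s.
8–10 s: v starts -49 cm/s; Δx = -49·2 + ½·8·2² = -82 cm; v ends -33 cm/s.
x(10) = -7 + Σ Δx = -329 cm.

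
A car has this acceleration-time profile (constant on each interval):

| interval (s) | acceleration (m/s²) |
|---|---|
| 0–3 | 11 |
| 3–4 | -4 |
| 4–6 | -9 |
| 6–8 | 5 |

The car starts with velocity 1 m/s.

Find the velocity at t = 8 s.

22 m/s

Δv equals the area under the a-t graph; then v = v₀ + Δv.
0–3 s: 11 × 3 = 33 m/s
3–4 s: -4 × 1 = -4 m/s
4–6 s: -9 × 2 = -18 m/s
6–8 s: 5 × 2 = 10 m/s
Δv = 21 m/s, so v(8) = 1 + (21) = 22 m/s.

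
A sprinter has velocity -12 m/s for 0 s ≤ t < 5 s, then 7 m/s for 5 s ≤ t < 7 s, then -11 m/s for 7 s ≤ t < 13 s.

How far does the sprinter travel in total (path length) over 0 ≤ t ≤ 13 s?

Total distance travelled is ∫|v| dt — sum the magnitudes of each area piece.
0–5 s: |-12| × 5 = 60 m
5–7 s: |7| × 2 = 14 m
7–13 s: |-11| × 6 = 66 m
Total distance = 140 m

140 m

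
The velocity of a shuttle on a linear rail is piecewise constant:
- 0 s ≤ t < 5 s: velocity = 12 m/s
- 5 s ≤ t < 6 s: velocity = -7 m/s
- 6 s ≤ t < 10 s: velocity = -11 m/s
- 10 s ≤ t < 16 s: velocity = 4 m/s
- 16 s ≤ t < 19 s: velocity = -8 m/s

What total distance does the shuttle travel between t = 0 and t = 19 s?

Distance (not displacement) is the total path length: add the absolute areas under v-t.
0–5 s: |12| × 5 = 60 m
5–6 s: |-7| × 1 = 7 m
6–10 s: |-11| × 4 = 44 m
10–16 s: |4| × 6 = 24 m
16–19 s: |-8| × 3 = 24 m
Total distance = 159 m

159 m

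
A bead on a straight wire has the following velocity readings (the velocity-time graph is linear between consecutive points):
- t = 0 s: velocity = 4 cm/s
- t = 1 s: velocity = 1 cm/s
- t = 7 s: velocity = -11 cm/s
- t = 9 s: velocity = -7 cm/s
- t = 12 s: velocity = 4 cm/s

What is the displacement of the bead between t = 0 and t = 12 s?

Net displacement equals the area under the velocity-time graph (areas below the axis count negative).
0–1 s: ½(4 + 1)(1) = 2.5 cm
1–7 s: ½(1 + -11)(6) = -30 cm
7–9 s: ½(-11 + -7)(2) = -18 cm
9–12 s: ½(-7 + 4)(3) = -4.5 cm
Net displacement = -50 cm

-50 cm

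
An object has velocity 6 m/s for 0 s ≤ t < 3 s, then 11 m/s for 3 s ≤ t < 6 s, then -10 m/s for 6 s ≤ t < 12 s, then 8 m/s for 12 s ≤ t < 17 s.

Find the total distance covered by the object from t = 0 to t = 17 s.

151 m

Distance (not displacement) is the total path length: add the absolute areas under v-t.
0–3 s: |6| × 3 = 18 m
3–6 s: |11| × 3 = 33 m
6–12 s: |-10| × 6 = 60 m
12–17 s: |8| × 5 = 40 m
Total distance = 151 m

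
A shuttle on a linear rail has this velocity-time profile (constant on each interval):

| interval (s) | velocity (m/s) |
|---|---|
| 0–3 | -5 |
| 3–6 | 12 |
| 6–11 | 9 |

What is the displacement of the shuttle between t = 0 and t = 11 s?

66 m

Net displacement equals the area under the velocity-time graph (areas below the axis count negative).
0–3 s: -5 × 3 = -15 m
3–6 s: 12 × 3 = 36 m
6–11 s: 9 × 5 = 45 m
Net displacement = 66 m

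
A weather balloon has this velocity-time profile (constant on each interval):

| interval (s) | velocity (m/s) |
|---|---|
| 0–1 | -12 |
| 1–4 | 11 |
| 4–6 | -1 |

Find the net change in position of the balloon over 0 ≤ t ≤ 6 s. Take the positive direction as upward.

19 m

Net displacement equals the area under the velocity-time graph (areas below the axis count negative).
0–1 s: -12 × 1 = -12 m
1–4 s: 11 × 3 = 33 m
4–6 s: -1 × 2 = -2 m
Net displacement = 19 m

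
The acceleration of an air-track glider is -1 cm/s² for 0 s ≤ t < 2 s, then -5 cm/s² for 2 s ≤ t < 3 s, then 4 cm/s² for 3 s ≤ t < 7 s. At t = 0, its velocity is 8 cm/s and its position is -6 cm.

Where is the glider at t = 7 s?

47.5 cm

On each constant-a segment, Δv = aΔt and Δx = v₀Δt + ½aΔt²; chain segment to segment.
0–2 s: v starts 8 cm/s; Δx = 8·2 + ½·-1·2² = 14 cm; v ends 6 cm/s.
2–3 s: v starts 6 cm/s; Δx = 6·1 + ½·-5·1² = 3.5 cm; v ends 1 cm/s.
3–7 s: v starts 1 cm/s; Δx = 1·4 + ½·4·4² = 36 cm; v ends 17 cm/s.
x(7) = -6 + Σ Δx = 47.5 cm.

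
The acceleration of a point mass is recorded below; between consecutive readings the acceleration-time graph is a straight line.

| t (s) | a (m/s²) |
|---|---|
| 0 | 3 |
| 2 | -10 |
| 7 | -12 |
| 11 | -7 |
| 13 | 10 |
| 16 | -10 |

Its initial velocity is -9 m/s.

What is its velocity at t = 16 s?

Δv equals the area under the a-t graph; then v = v₀ + Δv.
0–2 s: ½(3 + -10)(2) = -7 m/s
2–7 s: ½(-10 + -12)(5) = -55 m/s
7–11 s: ½(-12 + -7)(4) = -38 m/s
11–13 s: ½(-7 + 10)(2) = 3 m/s
13–16 s: ½(10 + -10)(3) = 0 m/s
Δv = -97 m/s, so v(16) = -9 + (-97) = -106 m/s.

-106 m/s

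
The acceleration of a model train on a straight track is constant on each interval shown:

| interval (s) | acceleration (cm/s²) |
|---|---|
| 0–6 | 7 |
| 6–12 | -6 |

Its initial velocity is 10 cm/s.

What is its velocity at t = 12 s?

Δv equals the area under the a-t graph; then v = v₀ + Δv.
0–6 s: 7 × 6 = 42 cm/s
6–12 s: -6 × 6 = -36 cm/s
Δv = 6 cm/s, so v(12) = 10 + (6) = 16 cm/s.

16 cm/s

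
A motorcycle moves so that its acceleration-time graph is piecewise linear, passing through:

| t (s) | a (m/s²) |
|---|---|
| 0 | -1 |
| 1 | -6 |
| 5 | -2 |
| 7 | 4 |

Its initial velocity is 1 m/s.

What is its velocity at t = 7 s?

-16.5 m/s

Δv equals the area under the a-t graph; then v = v₀ + Δv.
0–1 s: ½(-1 + -6)(1) = -3.5 m/s
1–5 s: ½(-6 + -2)(4) = -16 m/s
5–7 s: ½(-2 + 4)(2) = 2 m/s
Δv = -17.5 m/s, so v(7) = 1 + (-17.5) = -16.5 m/s.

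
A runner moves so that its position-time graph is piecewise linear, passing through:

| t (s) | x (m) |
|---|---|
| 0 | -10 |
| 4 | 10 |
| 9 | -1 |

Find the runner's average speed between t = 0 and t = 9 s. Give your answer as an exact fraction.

31/9 m/s

Average speed = (total path length)/(elapsed time); on a piecewise-linear x-t graph the path length is Σ|Δx|.
0–4 s: |Δx| = |10 − -10| = 20 m
4–9 s: |Δx| = |-1 − 10| = 11 m
Total path = 31 m; average speed = 31/9 = 31/9 m/s.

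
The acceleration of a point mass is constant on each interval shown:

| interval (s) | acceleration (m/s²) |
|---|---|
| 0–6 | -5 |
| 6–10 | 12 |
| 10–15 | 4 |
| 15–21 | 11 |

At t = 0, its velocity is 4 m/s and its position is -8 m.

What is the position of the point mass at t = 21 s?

528 m

On each constant-a segment, Δv = aΔt and Δx = v₀Δt + ½aΔt²; chain segment to segment.
0–6 s: v starts 4 m/s; Δx = 4·6 + ½·-5·6² = -66 m; v ends -26 m/s.
6–10 s: v starts -26 m/s; Δx = -26·4 + ½·12·4² = -8 m; v ends 22 m/s.
10–15 s: v starts 22 m/s; Δx = 22·5 + ½·4·5² = 160 m; v ends 42 m/s.
15–21 s: v starts 42 m/s; Δx = 42·6 + ½·11·6² = 450 m; v ends 108 m/s.
x(21) = -8 + Σ Δx = 528 m.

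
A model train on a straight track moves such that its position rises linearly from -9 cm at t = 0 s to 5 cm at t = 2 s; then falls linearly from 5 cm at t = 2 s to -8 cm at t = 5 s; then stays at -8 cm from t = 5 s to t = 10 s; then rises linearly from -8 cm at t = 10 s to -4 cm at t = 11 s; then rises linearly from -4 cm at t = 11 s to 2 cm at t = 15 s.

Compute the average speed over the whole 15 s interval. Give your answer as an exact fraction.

37/15 cm/s

Average speed = (total path length)/(elapsed time); on a piecewise-linear x-t graph the path length is Σ|Δx|.
0–2 s: |Δx| = |5 − -9| = 14 cm
2–5 s: |Δx| = |-8 − 5| = 13 cm
5–10 s: |Δx| = |-8 − -8| = 0 cm
10–11 s: |Δx| = |-4 − -8| = 4 cm
11–15 s: |Δx| = |2 − -4| = 6 cm
Total path = 37 cm; average speed = 37/15 = 37/15 cm/s.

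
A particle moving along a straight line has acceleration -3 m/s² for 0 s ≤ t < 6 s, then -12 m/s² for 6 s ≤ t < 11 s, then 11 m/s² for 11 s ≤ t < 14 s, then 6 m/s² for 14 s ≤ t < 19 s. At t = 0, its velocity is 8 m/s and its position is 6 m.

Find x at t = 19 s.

-470.5 m

On each constant-a segment, Δv = aΔt and Δx = v₀Δt + ½aΔt²; chain segment to segment.
0–6 s: v starts 8 m/s; Δx = 8·6 + ½·-3·6² = -6 m; v ends -10 m/s.
6–11 s: v starts -10 m/s; Δx = -10·5 + ½·-12·5² = -200 m; v ends -70 m/s.
11–14 s: v starts -70 m/s; Δx = -70·3 + ½·11·3² = -160.5 m; v ends -37 m/s.
14–19 s: v starts -37 m/s; Δx = -37·5 + ½·6·5² = -110 m; v ends -7 m/s.
x(19) = 6 + Σ Δx = -470.5 m.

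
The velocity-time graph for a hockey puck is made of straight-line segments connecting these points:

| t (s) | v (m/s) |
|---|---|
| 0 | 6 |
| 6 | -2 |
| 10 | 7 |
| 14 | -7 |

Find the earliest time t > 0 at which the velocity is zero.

v changes sign on 0–6 s (from 6 to -2); the graph is linear there, so v = 0 at t = 0 + (-6)·(6 − 0)/(-2 − 6) = 4.5 s.

t = 4.5 s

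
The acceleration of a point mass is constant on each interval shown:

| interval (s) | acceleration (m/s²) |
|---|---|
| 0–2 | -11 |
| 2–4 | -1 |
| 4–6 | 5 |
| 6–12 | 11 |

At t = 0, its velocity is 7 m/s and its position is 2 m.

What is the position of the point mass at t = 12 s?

94 m

On each constant-a segment, Δv = aΔt and Δx = v₀Δt + ½aΔt²; chain segment to segment.
0–2 s: v starts 7 m/s; Δx = 7·2 + ½·-11·2² = -8 m; v ends -15 m/s.
2–4 s: v starts -15 m/s; Δx = -15·2 + ½·-1·2² = -32 m; v ends -17 m/s.
4–6 s: v starts -17 m/s; Δx = -17·2 + ½·5·2² = -24 m; v ends -7 m/s.
6–12 s: v starts -7 m/s; Δx = -7·6 + ½·11·6² = 156 m; v ends 59 m/s.
x(12) = 2 + Σ Δx = 94 m.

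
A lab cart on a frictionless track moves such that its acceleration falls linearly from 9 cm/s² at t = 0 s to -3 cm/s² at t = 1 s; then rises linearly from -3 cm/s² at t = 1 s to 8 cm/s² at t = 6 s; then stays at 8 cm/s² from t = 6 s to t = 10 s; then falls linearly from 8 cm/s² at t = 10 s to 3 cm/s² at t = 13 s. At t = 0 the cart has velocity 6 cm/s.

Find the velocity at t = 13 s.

70 cm/s

Δv equals the area under the a-t graph; then v = v₀ + Δv.
0–1 s: ½(9 + -3)(1) = 3 cm/s
1–6 s: ½(-3 + 8)(5) = 12.5 cm/s
6–10 s: 8 × 4 = 32 cm/s
10–13 s: ½(8 + 3)(3) = 16.5 cm/s
Δv = 64 cm/s, so v(13) = 6 + (64) = 70 cm/s.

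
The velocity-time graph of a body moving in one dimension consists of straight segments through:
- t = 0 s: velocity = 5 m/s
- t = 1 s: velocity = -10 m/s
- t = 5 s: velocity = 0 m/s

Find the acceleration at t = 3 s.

Acceleration is the slope of the v-t graph on 1–5 s: (0 − -10)/(5 − 1) = 2.5 m/s².

2.5 m/s²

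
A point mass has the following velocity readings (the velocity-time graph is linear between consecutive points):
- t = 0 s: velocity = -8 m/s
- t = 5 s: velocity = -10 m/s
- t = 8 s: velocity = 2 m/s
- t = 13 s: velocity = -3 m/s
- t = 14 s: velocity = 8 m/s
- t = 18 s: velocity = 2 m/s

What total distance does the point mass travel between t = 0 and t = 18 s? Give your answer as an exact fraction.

Total distance travelled is ∫|v| dt — sum the magnitudes of each area piece.
0–5 s: |½(-8 + -10)(5)| = 45 m
5–8 s: v = 0 at t = 7.5 s; triangle areas 12.5 + 0.5 = 13 m
8–13 s: v = 0 at t = 10 s; triangle areas 2 + 4.5 = 6.5 m
13–14 s: v = 0 at t = 146/11 s; triangle areas 9/22 + 32/11 = 73/22 m
14–18 s: |½(8 + 2)(4)| = 20 m
Total distance = 966/11 m

966/11 m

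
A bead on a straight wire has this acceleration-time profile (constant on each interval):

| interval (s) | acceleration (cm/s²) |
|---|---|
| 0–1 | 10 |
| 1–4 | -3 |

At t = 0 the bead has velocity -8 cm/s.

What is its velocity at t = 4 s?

Δv equals the area under the a-t graph; then v = v₀ + Δv.
0–1 s: 10 × 1 = 10 cm/s
1–4 s: -3 × 3 = -9 cm/s
Δv = 1 cm/s, so v(4) = -8 + (1) = -7 cm/s.

-7 cm/s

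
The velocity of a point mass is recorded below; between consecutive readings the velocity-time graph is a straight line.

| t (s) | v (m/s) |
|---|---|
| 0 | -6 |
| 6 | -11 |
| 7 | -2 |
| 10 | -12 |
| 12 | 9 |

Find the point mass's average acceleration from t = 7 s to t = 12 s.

2.2 m/s²

Average acceleration = Δv/Δt = (9 − -2)/(12 − 7) = 2.2 m/s².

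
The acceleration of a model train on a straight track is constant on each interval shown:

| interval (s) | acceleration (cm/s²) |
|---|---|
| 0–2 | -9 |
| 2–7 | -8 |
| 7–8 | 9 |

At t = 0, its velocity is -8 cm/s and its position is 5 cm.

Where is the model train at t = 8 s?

-320.5 cm

On each constant-a segment, Δv = aΔt and Δx = v₀Δt + ½aΔt²; chain segment to segment.
0–2 s: v starts -8 cm/s; Δx = -8·2 + ½·-9·2² = -34 cm; v ends -26 cm/s.
2–7 s: v starts -26 cm/s; Δx = -26·5 + ½·-8·5² = -230 cm; v ends -66 cm/s.
7–8 s: v starts -66 cm/s; Δx = -66·1 + ½·9·1² = -61.5 cm; v ends -57 cm/s.
x(8) = 5 + Σ Δx = -320.5 cm.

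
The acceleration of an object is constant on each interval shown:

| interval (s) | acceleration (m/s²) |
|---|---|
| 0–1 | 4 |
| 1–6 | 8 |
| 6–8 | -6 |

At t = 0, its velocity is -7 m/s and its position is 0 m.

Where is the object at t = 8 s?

On each constant-a segment, Δv = aΔt and Δx = v₀Δt + ½aΔt²; chain segment to segment.
0–1 s: v starts -7 m/s; Δx = -7·1 + ½·4·1² = -5 m; v ends -3 m/s.
1–6 s: v starts -3 m/s; Δx = -3·5 + ½·8·5² = 85 m; v ends 37 m/s.
6–8 s: v starts 37 m/s; Δx = 37·2 + ½·-6·2² = 62 m; v ends 25 m/s.
x(8) = 0 + Σ Δx = 142 m.

142 m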